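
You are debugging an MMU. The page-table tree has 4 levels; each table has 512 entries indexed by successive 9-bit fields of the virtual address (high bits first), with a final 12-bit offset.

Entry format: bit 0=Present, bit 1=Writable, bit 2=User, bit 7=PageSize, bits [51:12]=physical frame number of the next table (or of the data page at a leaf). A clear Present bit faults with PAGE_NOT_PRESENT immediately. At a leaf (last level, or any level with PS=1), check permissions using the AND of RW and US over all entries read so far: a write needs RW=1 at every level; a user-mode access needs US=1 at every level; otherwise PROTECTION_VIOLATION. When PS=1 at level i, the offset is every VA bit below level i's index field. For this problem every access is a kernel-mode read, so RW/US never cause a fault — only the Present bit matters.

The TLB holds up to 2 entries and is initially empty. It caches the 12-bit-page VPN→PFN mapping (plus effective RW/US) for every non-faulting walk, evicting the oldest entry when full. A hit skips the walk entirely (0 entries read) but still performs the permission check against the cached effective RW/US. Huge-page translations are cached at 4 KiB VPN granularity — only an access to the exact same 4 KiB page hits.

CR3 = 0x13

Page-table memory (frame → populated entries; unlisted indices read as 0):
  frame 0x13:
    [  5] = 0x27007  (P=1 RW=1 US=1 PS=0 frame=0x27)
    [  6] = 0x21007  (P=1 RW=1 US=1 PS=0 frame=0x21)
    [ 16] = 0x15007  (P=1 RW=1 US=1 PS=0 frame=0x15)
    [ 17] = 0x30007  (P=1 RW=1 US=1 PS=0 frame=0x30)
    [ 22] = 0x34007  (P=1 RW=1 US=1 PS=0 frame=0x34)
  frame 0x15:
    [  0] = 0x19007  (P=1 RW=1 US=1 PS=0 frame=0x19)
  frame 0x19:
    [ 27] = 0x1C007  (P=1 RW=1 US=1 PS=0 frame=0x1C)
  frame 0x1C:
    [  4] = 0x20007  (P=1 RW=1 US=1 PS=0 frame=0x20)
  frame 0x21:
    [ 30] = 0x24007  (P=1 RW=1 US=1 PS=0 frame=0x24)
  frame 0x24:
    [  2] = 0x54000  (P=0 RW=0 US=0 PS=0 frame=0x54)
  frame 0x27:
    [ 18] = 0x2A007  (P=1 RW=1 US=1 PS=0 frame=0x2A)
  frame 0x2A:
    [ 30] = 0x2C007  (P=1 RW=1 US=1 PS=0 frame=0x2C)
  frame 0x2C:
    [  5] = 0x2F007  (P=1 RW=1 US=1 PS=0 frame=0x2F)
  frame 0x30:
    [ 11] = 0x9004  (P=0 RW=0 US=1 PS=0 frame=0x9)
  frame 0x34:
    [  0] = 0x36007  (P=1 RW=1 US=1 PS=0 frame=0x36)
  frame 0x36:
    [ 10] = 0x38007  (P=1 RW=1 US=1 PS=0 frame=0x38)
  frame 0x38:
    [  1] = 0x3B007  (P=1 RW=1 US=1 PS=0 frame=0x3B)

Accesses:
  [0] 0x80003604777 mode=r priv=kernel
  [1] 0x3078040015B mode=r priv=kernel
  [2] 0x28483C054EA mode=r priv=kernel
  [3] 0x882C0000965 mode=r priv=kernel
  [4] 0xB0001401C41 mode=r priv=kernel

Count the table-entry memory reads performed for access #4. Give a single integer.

Trace:
#0 VA=0x80003604777 (r,kernel):
  [0] read 0x13 idx=16: raw=0x15007 flags P=1 W=1 U=1 S=0
  [1] read 0x15 idx=0: raw=0x19007 flags P=1 W=1 U=1 S=0
  [2] read 0x19 idx=27: raw=0x1C007 flags P=1 W=1 U=1 S=0
  [3] read 0x1C idx=4: raw=0x20007 flags P=1 W=1 U=1 S=0
  ⇒ phys 0x20777  [4 reads]
#1 VA=0x3078040015B (r,kernel):
  [0] read 0x13 idx=6: raw=0x21007 flags P=1 W=1 U=1 S=0
  [1] read 0x21 idx=30: raw=0x24007 flags P=1 W=1 U=1 S=0
  [2] read 0x24 idx=2: raw=0x54000 flags P=0 W=0 U=0 S=0
  ✗ PAGE_NOT_PRESENT  [3 reads]
#2 VA=0x28483C054EA (r,kernel):
  [0] read 0x13 idx=5: raw=0x27007 flags P=1 W=1 U=1 S=0
  [1] read 0x27 idx=18: raw=0x2A007 flags P=1 W=1 U=1 S=0
  [2] read 0x2A idx=30: raw=0x2C007 flags P=1 W=1 U=1 S=0
  [3] read 0x2C idx=5: raw=0x2F007 flags P=1 W=1 U=1 S=0
  ⇒ phys 0x2F4EA  [4 reads]
#3 VA=0x882C0000965 (r,kernel):
  [0] read 0x13 idx=17: raw=0x30007 flags P=1 W=1 U=1 S=0
  [1] read 0x30 idx=11: raw=0x9004 flags P=0 W=0 U=1 S=0
  ✗ PAGE_NOT_PRESENT  [2 reads]
#4 VA=0xB0001401C41 (r,kernel):
  [0] read 0x13 idx=22: raw=0x34007 flags P=1 W=1 U=1 S=0
  [1] read 0x34 idx=0: raw=0x36007 flags P=1 W=1 U=1 S=0
  [2] read 0x36 idx=10: raw=0x38007 flags P=1 W=1 U=1 S=0
  [3] read 0x38 idx=1: raw=0x3B007 flags P=1 W=1 U=1 S=0
  ⇒ phys 0x3BC41  [4 reads]

Entries read for #4: 4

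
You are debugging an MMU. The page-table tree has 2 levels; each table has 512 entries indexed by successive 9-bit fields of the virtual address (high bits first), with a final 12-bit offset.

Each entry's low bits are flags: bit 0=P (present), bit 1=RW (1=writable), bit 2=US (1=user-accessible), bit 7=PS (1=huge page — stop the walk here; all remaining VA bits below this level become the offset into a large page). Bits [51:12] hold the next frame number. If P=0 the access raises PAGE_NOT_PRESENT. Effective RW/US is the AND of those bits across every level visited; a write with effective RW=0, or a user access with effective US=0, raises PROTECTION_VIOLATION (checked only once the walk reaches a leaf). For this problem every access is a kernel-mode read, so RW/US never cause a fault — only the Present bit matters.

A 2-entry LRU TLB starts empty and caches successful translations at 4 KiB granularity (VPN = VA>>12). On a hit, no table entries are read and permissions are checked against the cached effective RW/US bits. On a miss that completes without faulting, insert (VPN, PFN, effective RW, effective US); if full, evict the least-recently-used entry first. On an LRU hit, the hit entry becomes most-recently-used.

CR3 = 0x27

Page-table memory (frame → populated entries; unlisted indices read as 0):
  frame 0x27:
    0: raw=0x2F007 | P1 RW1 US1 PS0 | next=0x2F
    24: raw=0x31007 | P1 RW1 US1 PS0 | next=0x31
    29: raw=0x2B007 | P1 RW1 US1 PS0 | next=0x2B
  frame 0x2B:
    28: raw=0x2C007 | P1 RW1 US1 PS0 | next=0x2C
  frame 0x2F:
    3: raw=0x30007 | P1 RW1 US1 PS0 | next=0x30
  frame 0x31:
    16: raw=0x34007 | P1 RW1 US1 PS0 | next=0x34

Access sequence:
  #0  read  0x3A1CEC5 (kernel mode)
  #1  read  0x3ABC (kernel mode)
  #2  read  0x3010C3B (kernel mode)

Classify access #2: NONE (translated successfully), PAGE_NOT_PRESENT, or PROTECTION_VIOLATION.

Walk each access:
#0 VA=0x3A1CEC5 (r,kernel):
  L0: frame=0x27 idx=29 entry=0x2B007 [P=1 RW=1 US=1 PS=0]
  L1: frame=0x2B idx=28 entry=0x2C007 [P=1 RW=1 US=1 PS=0]
  ✓ 0x2CEC5  — 2 lookups
#1 VA=0x3ABC (r,kernel):
  L0: frame=0x27 idx=0 entry=0x2F007 [P=1 RW=1 US=1 PS=0]
  L1: frame=0x2F idx=3 entry=0x30007 [P=1 RW=1 US=1 PS=0]
  ✓ 0x30ABC  — 2 lookups
#2 VA=0x3010C3B (r,kernel):
  L0: frame=0x27 idx=24 entry=0x31007 [P=1 RW=1 US=1 PS=0]
  L1: frame=0x31 idx=16 entry=0x34007 [P=1 RW=1 US=1 PS=0]
  ✓ 0x34C3B  — 2 lookups

Access #2 fault: NONE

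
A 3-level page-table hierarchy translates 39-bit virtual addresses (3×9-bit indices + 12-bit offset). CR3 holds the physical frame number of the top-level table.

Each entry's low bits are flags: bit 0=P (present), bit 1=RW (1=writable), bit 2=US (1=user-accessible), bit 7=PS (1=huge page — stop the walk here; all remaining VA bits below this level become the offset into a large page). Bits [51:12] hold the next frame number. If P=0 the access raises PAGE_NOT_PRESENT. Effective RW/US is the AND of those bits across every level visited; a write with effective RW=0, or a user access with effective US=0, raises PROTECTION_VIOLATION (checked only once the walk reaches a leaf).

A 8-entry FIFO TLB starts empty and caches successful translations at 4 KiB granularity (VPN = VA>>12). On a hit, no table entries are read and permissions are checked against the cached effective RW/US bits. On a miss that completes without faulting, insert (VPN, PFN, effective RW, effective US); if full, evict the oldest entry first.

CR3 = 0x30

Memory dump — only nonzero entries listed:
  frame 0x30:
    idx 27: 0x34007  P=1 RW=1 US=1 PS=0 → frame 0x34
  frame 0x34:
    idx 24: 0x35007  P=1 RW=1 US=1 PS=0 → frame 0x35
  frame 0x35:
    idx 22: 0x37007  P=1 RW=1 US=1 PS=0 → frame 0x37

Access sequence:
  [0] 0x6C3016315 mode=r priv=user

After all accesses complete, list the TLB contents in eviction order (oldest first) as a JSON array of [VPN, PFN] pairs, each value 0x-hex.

Trace:
#0 VA=0x6C3016315 (r,user):
  L0: frame=0x30 idx=27 entry=0x34007 [P=1 RW=1 US=1 PS=0]
  L1: frame=0x34 idx=24 entry=0x35007 [P=1 RW=1 US=1 PS=0]
  L2: frame=0x35 idx=22 entry=0x37007 [P=1 RW=1 US=1 PS=0]
  ✓ 0x37315  — 3 lookups

TLB: [["0x6C3016", "0x37"]]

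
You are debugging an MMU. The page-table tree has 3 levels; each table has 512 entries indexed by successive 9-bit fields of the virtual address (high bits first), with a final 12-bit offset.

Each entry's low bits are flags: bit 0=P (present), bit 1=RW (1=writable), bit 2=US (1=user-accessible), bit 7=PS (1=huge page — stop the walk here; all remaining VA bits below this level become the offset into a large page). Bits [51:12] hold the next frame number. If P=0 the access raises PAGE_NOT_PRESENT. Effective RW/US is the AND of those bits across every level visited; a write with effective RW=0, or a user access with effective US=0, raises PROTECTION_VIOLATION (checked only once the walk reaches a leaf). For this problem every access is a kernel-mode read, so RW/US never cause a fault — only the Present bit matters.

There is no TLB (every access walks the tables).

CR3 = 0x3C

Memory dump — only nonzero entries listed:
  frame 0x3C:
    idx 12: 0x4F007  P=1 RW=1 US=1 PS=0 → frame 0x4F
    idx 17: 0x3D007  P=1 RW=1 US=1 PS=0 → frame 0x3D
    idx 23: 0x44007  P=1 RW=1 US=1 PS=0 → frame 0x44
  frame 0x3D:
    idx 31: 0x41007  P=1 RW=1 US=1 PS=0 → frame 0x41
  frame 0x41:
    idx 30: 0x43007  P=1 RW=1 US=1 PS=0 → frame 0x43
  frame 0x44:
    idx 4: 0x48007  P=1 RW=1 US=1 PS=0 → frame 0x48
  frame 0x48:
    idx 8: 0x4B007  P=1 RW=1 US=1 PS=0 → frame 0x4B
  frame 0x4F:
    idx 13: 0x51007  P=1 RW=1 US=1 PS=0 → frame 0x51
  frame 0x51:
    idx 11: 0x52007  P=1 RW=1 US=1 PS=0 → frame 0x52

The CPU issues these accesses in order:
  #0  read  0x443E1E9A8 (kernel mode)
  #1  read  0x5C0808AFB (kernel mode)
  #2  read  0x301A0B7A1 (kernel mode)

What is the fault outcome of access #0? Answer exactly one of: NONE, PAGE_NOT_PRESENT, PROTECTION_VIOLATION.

Per-access translation:
#0 VA=0x443E1E9A8 (r,kernel):
  L0: frame=0x3C idx=17 entry=0x3D007 [P=1 RW=1 US=1 PS=0]
  L1: frame=0x3D idx=31 entry=0x41007 [P=1 RW=1 US=1 PS=0]
  L2: frame=0x41 idx=30 entry=0x43007 [P=1 RW=1 US=1 PS=0]
  ⇒ phys 0x439A8  [3 reads]
#1 VA=0x5C0808AFB (r,kernel):
  L0: frame=0x3C idx=23 entry=0x44007 [P=1 RW=1 US=1 PS=0]
  L1: frame=0x44 idx=4 entry=0x48007 [P=1 RW=1 US=1 PS=0]
  L2: frame=0x48 idx=8 entry=0x4B007 [P=1 RW=1 US=1 PS=0]
  ⇒ phys 0x4BAFB  [3 reads]
#2 VA=0x301A0B7A1 (r,kernel):
  L0: frame=0x3C idx=12 entry=0x4F007 [P=1 RW=1 US=1 PS=0]
  L1: frame=0x4F idx=13 entry=0x51007 [P=1 RW=1 US=1 PS=0]
  L2: frame=0x51 idx=11 entry=0x52007 [P=1 RW=1 US=1 PS=0]
  ⇒ phys 0x527A1  [3 reads]

Access #0 fault: NONE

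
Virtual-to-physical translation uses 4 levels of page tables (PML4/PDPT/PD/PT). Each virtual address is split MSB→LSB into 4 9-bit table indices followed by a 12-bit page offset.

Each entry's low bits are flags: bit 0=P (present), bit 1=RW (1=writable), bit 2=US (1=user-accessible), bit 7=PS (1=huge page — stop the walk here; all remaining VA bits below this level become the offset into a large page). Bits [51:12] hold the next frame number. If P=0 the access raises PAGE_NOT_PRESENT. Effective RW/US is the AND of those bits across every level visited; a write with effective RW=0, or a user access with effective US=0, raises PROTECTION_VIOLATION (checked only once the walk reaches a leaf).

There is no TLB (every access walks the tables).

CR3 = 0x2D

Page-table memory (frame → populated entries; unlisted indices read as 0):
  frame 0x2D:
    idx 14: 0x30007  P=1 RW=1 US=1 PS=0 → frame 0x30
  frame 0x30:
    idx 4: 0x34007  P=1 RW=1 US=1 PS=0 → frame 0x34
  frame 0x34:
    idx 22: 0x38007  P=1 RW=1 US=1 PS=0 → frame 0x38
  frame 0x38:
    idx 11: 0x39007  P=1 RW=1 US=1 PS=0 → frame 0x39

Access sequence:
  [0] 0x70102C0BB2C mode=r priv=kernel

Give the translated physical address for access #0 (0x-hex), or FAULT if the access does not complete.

Walk each access:
#0 VA=0x70102C0BB2C (r,kernel):
  L0: frame=0x2D idx=14 entry=0x30007 [P=1 RW=1 US=1 PS=0]
  L1: frame=0x30 idx=4 entry=0x34007 [P=1 RW=1 US=1 PS=0]
  L2: frame=0x34 idx=22 entry=0x38007 [P=1 RW=1 US=1 PS=0]
  L3: frame=0x38 idx=11 entry=0x39007 [P=1 RW=1 US=1 PS=0]
  → PA=0x39B2C  (4 entries read)

Access #0 PA: 0x39B2C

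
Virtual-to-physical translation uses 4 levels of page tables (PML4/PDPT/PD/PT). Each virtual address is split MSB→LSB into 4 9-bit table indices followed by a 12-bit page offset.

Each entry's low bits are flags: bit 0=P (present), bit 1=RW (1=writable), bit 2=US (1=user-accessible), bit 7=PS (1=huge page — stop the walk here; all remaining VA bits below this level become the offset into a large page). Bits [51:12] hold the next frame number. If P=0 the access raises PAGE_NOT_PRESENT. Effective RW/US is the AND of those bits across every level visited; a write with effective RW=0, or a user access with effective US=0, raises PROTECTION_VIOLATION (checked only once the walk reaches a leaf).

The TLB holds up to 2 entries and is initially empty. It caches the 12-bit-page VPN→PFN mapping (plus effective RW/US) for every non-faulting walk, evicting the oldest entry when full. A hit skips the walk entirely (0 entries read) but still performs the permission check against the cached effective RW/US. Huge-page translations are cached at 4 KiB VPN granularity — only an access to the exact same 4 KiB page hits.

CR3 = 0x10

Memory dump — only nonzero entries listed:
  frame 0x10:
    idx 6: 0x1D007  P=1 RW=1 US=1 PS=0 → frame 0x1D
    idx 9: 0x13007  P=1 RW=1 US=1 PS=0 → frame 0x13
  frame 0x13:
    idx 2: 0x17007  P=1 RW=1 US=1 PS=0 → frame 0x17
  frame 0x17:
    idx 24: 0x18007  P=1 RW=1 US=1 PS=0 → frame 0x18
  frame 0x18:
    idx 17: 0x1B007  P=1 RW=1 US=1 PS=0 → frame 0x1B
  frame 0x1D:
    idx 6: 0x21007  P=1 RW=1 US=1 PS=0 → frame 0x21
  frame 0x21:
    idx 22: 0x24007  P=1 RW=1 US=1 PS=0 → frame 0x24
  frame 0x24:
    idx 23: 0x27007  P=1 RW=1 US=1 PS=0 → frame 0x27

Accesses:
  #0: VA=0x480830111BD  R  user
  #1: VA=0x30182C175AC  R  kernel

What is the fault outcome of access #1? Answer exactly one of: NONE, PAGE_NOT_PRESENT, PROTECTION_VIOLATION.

Trace:
#0 VA=0x480830111BD (r,user):
  L0: frame=0x10 idx=9 entry=0x13007 [P=1 RW=1 US=1 PS=0]
  L1: frame=0x13 idx=2 entry=0x17007 [P=1 RW=1 US=1 PS=0]
  L2: frame=0x17 idx=24 entry=0x18007 [P=1 RW=1 US=1 PS=0]
  L3: frame=0x18 idx=17 entry=0x1B007 [P=1 RW=1 US=1 PS=0]
  ⇒ phys 0x1B1BD  [4 reads]
#1 VA=0x30182C175AC (r,kernel):
  L0: frame=0x10 idx=6 entry=0x1D007 [P=1 RW=1 US=1 PS=0]
  L1: frame=0x1D idx=6 entry=0x21007 [P=1 RW=1 US=1 PS=0]
  L2: frame=0x21 idx=22 entry=0x24007 [P=1 RW=1 US=1 PS=0]
  L3: frame=0x24 idx=23 entry=0x27007 [P=1 RW=1 US=1 PS=0]
  ⇒ phys 0x275AC  [4 reads]

Access #1 fault: NONE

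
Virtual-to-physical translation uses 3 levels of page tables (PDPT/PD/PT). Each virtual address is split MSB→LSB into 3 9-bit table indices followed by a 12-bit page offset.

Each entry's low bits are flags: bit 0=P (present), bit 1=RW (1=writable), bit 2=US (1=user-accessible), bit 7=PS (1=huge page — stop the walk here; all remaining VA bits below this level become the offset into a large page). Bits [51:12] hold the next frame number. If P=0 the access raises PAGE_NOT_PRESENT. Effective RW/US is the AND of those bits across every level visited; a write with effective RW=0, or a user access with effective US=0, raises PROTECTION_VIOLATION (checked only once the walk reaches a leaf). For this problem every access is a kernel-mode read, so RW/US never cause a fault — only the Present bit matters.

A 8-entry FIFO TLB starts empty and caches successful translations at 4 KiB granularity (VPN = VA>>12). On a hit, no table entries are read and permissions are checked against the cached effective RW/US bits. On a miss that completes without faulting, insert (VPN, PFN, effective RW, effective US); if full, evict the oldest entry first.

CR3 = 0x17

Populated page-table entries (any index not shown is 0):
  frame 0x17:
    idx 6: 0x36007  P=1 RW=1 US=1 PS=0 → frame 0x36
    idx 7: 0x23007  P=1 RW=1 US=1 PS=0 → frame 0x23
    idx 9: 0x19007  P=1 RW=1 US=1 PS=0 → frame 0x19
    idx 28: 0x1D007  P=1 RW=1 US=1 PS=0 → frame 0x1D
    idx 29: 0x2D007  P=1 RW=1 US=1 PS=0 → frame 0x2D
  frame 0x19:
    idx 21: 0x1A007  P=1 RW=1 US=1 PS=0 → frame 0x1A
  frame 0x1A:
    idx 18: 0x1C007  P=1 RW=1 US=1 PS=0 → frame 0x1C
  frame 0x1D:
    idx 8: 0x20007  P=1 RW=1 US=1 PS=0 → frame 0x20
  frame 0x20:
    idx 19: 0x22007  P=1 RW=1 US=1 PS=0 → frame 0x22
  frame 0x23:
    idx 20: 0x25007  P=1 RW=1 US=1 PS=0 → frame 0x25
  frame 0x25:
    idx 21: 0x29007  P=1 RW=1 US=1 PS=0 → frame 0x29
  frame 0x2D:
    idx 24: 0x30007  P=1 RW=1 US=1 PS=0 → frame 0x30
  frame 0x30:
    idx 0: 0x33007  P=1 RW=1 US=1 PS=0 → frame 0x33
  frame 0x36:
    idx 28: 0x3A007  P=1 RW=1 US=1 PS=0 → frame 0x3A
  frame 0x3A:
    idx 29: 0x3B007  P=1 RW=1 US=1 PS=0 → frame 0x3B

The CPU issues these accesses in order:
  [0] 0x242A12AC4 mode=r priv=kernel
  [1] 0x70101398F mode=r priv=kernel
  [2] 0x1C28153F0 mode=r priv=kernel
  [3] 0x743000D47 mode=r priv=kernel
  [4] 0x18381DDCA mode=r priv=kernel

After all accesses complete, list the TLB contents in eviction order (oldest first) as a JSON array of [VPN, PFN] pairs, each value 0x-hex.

Trace:
#0 VA=0x242A12AC4 (r,kernel):
  [0] read 0x17 idx=9: raw=0x19007 flags P=1 W=1 U=1 S=0
  [1] read 0x19 idx=21: raw=0x1A007 flags P=1 W=1 U=1 S=0
  [2] read 0x1A idx=18: raw=0x1C007 flags P=1 W=1 U=1 S=0
  → PA=0x1CAC4  (3 entries read)
#1 VA=0x70101398F (r,kernel):
  [0] read 0x17 idx=28: raw=0x1D007 flags P=1 W=1 U=1 S=0
  [1] read 0x1D idx=8: raw=0x20007 flags P=1 W=1 U=1 S=0
  [2] read 0x20 idx=19: raw=0x22007 flags P=1 W=1 U=1 S=0
  → PA=0x2298F  (3 entries read)
#2 VA=0x1C28153F0 (r,kernel):
  [0] read 0x17 idx=7: raw=0x23007 flags P=1 W=1 U=1 S=0
  [1] read 0x23 idx=20: raw=0x25007 flags P=1 W=1 U=1 S=0
  [2] read 0x25 idx=21: raw=0x29007 flags P=1 W=1 U=1 S=0
  → PA=0x293F0  (3 entries read)
#3 VA=0x743000D47 (r,kernel):
  [0] read 0x17 idx=29: raw=0x2D007 flags P=1 W=1 U=1 S=0
  [1] read 0x2D idx=24: raw=0x30007 flags P=1 W=1 U=1 S=0
  [2] read 0x30 idx=0: raw=0x33007 flags P=1 W=1 U=1 S=0
  → PA=0x33D47  (3 entries read)
#4 VA=0x18381DDCA (r,kernel):
  [0] read 0x17 idx=6: raw=0x36007 flags P=1 W=1 U=1 S=0
  [1] read 0x36 idx=28: raw=0x3A007 flags P=1 W=1 U=1 S=0
  [2] read 0x3A idx=29: raw=0x3B007 flags P=1 W=1 U=1 S=0
  → PA=0x3BDCA  (3 entries read)

TLB: [["0x242A12", "0x1C"], ["0x701013", "0x22"], ["0x1C2815", "0x29"], ["0x743000", "0x33"], ["0x18381D", "0x3B"]]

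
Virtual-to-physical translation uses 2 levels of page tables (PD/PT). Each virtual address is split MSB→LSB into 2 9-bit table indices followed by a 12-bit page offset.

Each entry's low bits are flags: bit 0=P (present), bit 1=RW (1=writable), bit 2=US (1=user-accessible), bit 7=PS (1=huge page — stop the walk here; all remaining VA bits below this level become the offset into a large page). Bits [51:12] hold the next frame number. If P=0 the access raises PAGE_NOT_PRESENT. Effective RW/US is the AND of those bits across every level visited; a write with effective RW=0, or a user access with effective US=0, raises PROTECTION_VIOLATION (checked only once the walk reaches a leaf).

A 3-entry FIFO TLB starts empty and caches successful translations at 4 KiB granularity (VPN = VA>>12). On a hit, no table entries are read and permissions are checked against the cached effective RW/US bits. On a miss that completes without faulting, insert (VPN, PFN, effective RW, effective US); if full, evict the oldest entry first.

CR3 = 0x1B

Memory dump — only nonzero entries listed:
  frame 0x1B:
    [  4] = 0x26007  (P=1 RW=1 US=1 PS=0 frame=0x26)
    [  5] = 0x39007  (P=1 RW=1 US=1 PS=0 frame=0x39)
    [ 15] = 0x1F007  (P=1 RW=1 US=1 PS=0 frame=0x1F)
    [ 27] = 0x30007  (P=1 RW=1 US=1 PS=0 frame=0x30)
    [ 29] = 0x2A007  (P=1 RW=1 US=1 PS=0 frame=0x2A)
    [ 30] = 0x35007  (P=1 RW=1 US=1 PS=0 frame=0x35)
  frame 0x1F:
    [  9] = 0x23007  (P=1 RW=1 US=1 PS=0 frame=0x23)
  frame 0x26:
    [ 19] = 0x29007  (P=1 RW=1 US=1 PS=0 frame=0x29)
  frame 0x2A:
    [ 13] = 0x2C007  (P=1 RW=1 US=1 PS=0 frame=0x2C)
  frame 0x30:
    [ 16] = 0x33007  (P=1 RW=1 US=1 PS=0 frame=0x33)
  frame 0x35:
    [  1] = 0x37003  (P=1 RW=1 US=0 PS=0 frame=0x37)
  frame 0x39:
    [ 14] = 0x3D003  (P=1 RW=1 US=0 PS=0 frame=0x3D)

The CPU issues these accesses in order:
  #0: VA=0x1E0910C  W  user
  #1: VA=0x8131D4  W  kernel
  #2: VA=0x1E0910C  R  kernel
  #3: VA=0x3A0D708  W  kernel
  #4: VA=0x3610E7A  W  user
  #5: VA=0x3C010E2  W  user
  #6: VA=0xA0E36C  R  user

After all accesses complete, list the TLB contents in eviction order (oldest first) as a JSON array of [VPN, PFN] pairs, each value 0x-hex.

Per-access translation:
#0 VA=0x1E0910C (w,user):
  L0 @0x1B[15] → 0x1F007  P=1,RW=1,US=1,PS=0
  L1 @0x1F[9] → 0x23007  P=1,RW=1,US=1,PS=0
  → PA=0x2310C  (2 entries read)
#1 VA=0x8131D4 (w,kernel):
  L0 @0x1B[4] → 0x26007  P=1,RW=1,US=1,PS=0
  L1 @0x26[19] → 0x29007  P=1,RW=1,US=1,PS=0
  → PA=0x291D4  (2 entries read)
#2 VA=0x1E0910C (r,kernel):
  TLB hit vpn=0x1E09 → PA=0x2310C
#3 VA=0x3A0D708 (w,kernel):
  L0 @0x1B[29] → 0x2A007  P=1,RW=1,US=1,PS=0
  L1 @0x2A[13] → 0x2C007  P=1,RW=1,US=1,PS=0
  → PA=0x2C708  (2 entries read)
#4 VA=0x3610E7A (w,user):
  L0 @0x1B[27] → 0x30007  P=1,RW=1,US=1,PS=0
  L1 @0x30[16] → 0x33007  P=1,RW=1,US=1,PS=0
  → PA=0x33E7A  (2 entries read)
#5 VA=0x3C010E2 (w,user):
  L0 @0x1B[30] → 0x35007  P=1,RW=1,US=1,PS=0
  L1 @0x35[1] → 0x37003  P=1,RW=1,US=0,PS=0
  → PROTECTION_VIOLATION  (2 entries read)
#6 VA=0xA0E36C (r,user):
  L0 @0x1B[5] → 0x39007  P=1,RW=1,US=1,PS=0
  L1 @0x39[14] → 0x3D003  P=1,RW=1,US=0,PS=0
  → PROTECTION_VIOLATION  (2 entries read)

TLB: [["0x813", "0x29"], ["0x3A0D", "0x2C"], ["0x3610", "0x33"]]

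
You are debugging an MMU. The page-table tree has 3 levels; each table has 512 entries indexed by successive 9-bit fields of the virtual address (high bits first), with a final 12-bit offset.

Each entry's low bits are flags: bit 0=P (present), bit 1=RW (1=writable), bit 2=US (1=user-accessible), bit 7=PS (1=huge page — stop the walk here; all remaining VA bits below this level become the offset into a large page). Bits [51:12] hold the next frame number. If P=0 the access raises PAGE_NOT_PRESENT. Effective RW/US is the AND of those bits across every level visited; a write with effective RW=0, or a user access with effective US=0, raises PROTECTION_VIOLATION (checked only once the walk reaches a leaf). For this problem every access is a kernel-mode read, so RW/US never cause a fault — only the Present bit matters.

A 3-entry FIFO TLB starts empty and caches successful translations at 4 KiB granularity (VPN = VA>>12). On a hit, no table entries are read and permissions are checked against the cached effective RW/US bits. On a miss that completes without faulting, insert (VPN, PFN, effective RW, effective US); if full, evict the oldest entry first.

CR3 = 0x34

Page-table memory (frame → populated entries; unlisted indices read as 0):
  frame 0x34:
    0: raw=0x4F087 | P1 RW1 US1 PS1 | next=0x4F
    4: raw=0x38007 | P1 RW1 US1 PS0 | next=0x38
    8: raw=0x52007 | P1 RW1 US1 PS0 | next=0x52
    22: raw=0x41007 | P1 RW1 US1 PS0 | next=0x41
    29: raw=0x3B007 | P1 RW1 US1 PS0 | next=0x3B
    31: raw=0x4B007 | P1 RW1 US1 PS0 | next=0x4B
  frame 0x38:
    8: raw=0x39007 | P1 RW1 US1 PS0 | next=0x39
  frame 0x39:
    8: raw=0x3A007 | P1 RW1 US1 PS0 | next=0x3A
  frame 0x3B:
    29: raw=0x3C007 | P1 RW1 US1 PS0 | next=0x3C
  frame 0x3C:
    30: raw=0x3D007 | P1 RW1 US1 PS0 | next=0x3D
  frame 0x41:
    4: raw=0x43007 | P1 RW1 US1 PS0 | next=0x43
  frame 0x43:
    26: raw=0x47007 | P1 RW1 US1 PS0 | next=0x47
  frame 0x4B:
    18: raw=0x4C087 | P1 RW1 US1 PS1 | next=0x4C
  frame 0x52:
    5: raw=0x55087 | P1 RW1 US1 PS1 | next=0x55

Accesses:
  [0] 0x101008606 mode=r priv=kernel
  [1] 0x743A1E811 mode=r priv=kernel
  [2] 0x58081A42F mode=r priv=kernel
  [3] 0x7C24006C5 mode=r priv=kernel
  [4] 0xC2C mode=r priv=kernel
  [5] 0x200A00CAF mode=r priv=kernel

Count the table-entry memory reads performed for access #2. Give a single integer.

Per-access translation:
#0 VA=0x101008606 (r,kernel):
  [0] read 0x34 idx=4: raw=0x38007 flags P=1 W=1 U=1 S=0
  [1] read 0x38 idx=8: raw=0x39007 flags P=1 W=1 U=1 S=0
  [2] read 0x39 idx=8: raw=0x3A007 flags P=1 W=1 U=1 S=0
  ✓ 0x3A606  — 3 lookups
#1 VA=0x743A1E811 (r,kernel):
  [0] read 0x34 idx=29: raw=0x3B007 flags P=1 W=1 U=1 S=0
  [1] read 0x3B idx=29: raw=0x3C007 flags P=1 W=1 U=1 S=0
  [2] read 0x3C idx=30: raw=0x3D007 flags P=1 W=1 U=1 S=0
  ✓ 0x3D811  — 3 lookups
#2 VA=0x58081A42F (r,kernel):
  [0] read 0x34 idx=22: raw=0x41007 flags P=1 W=1 U=1 S=0
  [1] read 0x41 idx=4: raw=0x43007 flags P=1 W=1 U=1 S=0
  [2] read 0x43 idx=26: raw=0x47007 flags P=1 W=1 U=1 S=0
  ✓ 0x4742F  — 3 lookups
#3 VA=0x7C24006C5 (r,kernel):
  [0] read 0x34 idx=31: raw=0x4B007 flags P=1 W=1 U=1 S=0
  [1] read 0x4B idx=18: raw=0x4C087 flags P=1 W=1 U=1 S=1
  ✓ 0x4C6C5 (huge @L1)  — 2 lookups
#4 VA=0xC2C (r,kernel):
  [0] read 0x34 idx=0: raw=0x4F087 flags P=1 W=1 U=1 S=1
  ✓ 0x4FC2C (huge @L0)  — 1 lookups
#5 VA=0x200A00CAF (r,kernel):
  [0] read 0x34 idx=8: raw=0x52007 flags P=1 W=1 U=1 S=0
  [1] read 0x52 idx=5: raw=0x55087 flags P=1 W=1 U=1 S=1
  ✓ 0x55CAF (huge @L1)  — 2 lookups

Entries read for #2: 3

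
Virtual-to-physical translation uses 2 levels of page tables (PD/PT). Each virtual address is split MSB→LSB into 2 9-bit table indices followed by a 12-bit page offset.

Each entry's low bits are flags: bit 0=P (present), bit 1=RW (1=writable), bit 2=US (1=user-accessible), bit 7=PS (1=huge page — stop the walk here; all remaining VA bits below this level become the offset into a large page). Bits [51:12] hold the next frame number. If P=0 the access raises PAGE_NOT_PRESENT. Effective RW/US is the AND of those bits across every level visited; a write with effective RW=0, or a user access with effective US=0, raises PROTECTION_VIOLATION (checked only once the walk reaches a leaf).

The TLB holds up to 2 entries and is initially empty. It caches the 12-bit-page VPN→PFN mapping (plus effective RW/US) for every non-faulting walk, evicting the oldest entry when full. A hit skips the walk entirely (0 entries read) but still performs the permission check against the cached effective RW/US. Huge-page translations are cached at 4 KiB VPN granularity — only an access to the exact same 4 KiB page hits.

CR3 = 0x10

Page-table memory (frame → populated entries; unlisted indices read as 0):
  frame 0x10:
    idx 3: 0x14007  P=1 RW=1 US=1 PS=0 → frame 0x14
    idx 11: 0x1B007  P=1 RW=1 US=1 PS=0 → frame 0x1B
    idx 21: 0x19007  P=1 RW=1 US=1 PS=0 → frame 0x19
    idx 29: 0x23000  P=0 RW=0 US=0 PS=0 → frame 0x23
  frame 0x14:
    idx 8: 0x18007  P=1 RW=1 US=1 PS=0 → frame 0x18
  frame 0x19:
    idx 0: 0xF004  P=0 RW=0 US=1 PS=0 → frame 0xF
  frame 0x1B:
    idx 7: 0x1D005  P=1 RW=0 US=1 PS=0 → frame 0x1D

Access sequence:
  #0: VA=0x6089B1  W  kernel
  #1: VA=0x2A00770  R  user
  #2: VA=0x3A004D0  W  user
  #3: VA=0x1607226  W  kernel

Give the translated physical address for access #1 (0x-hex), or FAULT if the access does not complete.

Per-access translation:
#0 VA=0x6089B1 (w,kernel):
  [0] read 0x10 idx=3: raw=0x14007 flags P=1 W=1 U=1 S=0
  [1] read 0x14 idx=8: raw=0x18007 flags P=1 W=1 U=1 S=0
  ✓ 0x189B1  — 2 lookups
#1 VA=0x2A00770 (r,user):
  [0] read 0x10 idx=21: raw=0x19007 flags P=1 W=1 U=1 S=0
  [1] read 0x19 idx=0: raw=0xF004 flags P=0 W=0 U=1 S=0
  ⇒ fault: PAGE_NOT_PRESENT  — 2 lookups
#2 VA=0x3A004D0 (w,user):
  [0] read 0x10 idx=29: raw=0x23000 flags P=0 W=0 U=0 S=0
  ⇒ fault: PAGE_NOT_PRESENT  — 1 lookups
#3 VA=0x1607226 (w,kernel):
  [0] read 0x10 idx=11: raw=0x1B007 flags P=1 W=1 U=1 S=0
  [1] read 0x1B idx=7: raw=0x1D005 flags P=1 W=0 U=1 S=0
  ⇒ fault: PROTECTION_VIOLATION  — 2 lookups

Access #1 PA: FAULT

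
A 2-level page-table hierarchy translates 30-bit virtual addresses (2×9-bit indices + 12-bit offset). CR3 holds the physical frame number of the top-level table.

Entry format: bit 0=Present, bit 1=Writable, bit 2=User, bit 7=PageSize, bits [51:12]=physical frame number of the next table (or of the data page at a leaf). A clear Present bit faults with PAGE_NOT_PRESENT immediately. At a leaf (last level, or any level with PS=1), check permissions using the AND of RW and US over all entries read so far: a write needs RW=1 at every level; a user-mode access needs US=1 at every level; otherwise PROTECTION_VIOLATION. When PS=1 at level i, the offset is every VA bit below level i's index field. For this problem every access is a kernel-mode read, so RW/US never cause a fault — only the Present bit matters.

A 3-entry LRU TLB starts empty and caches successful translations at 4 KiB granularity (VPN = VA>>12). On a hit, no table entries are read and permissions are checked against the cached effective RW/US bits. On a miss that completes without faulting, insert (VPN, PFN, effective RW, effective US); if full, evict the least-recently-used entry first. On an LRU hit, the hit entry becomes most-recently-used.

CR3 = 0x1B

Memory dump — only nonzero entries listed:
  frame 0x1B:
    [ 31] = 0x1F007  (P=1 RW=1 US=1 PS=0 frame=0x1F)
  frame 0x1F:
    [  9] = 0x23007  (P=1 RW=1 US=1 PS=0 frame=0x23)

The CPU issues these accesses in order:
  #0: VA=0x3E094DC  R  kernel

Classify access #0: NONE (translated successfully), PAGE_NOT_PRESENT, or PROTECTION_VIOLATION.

Trace:
#0 VA=0x3E094DC (r,kernel):
  L0 @0x1B[31] → 0x1F007  P=1,RW=1,US=1,PS=0
  L1 @0x1F[9] → 0x23007  P=1,RW=1,US=1,PS=0
  → PA=0x234DC  (2 entries read)

Access #0 fault: NONE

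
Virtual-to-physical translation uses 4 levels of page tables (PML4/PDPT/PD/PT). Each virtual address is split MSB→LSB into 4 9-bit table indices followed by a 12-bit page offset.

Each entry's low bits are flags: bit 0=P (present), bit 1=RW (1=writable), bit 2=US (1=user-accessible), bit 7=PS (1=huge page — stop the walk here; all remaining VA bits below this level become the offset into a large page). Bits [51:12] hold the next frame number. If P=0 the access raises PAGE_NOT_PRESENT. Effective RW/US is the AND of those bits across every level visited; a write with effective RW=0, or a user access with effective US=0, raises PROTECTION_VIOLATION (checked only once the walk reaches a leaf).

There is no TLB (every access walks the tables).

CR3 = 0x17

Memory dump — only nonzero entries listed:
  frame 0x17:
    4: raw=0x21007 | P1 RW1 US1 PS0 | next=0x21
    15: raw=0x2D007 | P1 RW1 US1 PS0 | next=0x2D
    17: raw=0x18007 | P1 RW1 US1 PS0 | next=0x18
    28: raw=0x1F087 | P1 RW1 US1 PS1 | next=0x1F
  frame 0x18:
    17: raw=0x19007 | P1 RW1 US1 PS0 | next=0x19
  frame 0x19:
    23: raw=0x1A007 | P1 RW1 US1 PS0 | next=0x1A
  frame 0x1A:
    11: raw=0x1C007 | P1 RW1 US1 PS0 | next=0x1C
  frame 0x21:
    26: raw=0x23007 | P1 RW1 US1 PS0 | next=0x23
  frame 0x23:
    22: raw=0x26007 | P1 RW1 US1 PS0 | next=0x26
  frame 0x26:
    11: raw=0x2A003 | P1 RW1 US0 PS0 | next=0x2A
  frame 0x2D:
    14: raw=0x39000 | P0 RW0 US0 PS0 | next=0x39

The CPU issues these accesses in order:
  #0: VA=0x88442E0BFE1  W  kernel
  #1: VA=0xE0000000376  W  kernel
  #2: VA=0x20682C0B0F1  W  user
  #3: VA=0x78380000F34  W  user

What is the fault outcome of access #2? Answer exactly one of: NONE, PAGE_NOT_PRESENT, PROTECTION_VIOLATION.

Trace:
#0 VA=0x88442E0BFE1 (w,kernel):
  L0 @0x17[17] → 0x18007  P=1,RW=1,US=1,PS=0
  L1 @0x18[17] → 0x19007  P=1,RW=1,US=1,PS=0
  L2 @0x19[23] → 0x1A007  P=1,RW=1,US=1,PS=0
  L3 @0x1A[11] → 0x1C007  P=1,RW=1,US=1,PS=0
  ⇒ phys 0x1CFE1  [4 reads]
#1 VA=0xE0000000376 (w,kernel):
  L0 @0x17[28] → 0x1F087  P=1,RW=1,US=1,PS=1
  ⇒ phys 0x1F376 (huge @L0)  [1 reads]
#2 VA=0x20682C0B0F1 (w,user):
  L0 @0x17[4] → 0x21007  P=1,RW=1,US=1,PS=0
  L1 @0x21[26] → 0x23007  P=1,RW=1,US=1,PS=0
  L2 @0x23[22] → 0x26007  P=1,RW=1,US=1,PS=0
  L3 @0x26[11] → 0x2A003  P=1,RW=1,US=0,PS=0
  ⇒ fault: PROTECTION_VIOLATION  — 4 lookups
#3 VA=0x78380000F34 (w,user):
  L0 @0x17[15] → 0x2D007  P=1,RW=1,US=1,PS=0
  L1 @0x2D[14] → 0x39000  P=0,RW=0,US=0,PS=0
  ⇒ fault: PAGE_NOT_PRESENT  — 2 lookups

Access #2 fault: PROTECTION_VIOLATION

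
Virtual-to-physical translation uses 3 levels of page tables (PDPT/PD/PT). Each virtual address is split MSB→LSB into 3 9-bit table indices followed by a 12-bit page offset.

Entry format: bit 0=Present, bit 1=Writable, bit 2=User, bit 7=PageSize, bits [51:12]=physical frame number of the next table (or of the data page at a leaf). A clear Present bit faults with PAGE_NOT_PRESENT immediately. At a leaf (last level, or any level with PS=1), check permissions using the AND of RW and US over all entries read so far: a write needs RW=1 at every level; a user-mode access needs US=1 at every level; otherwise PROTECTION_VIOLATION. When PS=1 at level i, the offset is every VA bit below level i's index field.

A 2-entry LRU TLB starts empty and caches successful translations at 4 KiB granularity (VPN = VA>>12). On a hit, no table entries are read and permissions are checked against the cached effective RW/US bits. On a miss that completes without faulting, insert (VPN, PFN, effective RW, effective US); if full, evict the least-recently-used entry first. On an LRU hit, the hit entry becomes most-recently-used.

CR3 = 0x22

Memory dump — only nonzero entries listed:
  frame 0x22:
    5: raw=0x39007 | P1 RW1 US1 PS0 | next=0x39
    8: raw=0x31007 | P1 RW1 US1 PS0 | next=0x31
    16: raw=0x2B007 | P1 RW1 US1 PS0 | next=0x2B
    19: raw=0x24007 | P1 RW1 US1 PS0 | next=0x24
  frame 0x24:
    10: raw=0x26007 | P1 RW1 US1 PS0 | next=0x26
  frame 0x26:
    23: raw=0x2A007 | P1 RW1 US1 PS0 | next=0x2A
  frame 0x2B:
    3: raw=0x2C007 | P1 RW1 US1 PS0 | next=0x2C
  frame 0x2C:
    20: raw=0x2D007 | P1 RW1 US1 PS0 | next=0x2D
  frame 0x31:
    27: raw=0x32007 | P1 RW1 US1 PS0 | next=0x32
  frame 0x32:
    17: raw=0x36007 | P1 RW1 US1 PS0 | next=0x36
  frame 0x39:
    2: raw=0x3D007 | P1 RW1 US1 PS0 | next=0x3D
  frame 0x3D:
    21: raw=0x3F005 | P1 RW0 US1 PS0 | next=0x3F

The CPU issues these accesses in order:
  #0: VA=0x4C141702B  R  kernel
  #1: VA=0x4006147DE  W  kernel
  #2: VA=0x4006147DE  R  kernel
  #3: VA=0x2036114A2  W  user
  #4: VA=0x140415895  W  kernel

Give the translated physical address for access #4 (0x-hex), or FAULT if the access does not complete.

Walk each access:
#0 VA=0x4C141702B (r,kernel):
  L0: frame=0x22 idx=19 entry=0x24007 [P=1 RW=1 US=1 PS=0]
  L1: frame=0x24 idx=10 entry=0x26007 [P=1 RW=1 US=1 PS=0]
  L2: frame=0x26 idx=23 entry=0x2A007 [P=1 RW=1 US=1 PS=0]
  ⇒ phys 0x2A02B  [3 reads]
#1 VA=0x4006147DE (w,kernel):
  L0: frame=0x22 idx=16 entry=0x2B007 [P=1 RW=1 US=1 PS=0]
  L1: frame=0x2B idx=3 entry=0x2C007 [P=1 RW=1 US=1 PS=0]
  L2: frame=0x2C idx=20 entry=0x2D007 [P=1 RW=1 US=1 PS=0]
  ⇒ phys 0x2D7DE  [3 reads]
#2 VA=0x4006147DE (r,kernel):
  TLB hit vpn=0x400614 → PA=0x2D7DE
#3 VA=0x2036114A2 (w,user):
  L0: frame=0x22 idx=8 entry=0x31007 [P=1 RW=1 US=1 PS=0]
  L1: frame=0x31 idx=27 entry=0x32007 [P=1 RW=1 US=1 PS=0]
  L2: frame=0x32 idx=17 entry=0x36007 [P=1 RW=1 US=1 PS=0]
  ⇒ phys 0x364A2  [3 reads]
#4 VA=0x140415895 (w,kernel):
  L0: frame=0x22 idx=5 entry=0x39007 [P=1 RW=1 US=1 PS=0]
  L1: frame=0x39 idx=2 entry=0x3D007 [P=1 RW=1 US=1 PS=0]
  L2: frame=0x3D idx=21 entry=0x3F005 [P=1 RW=0 US=1 PS=0]
  → PROTECTION_VIOLATION  (3 entries read)

Access #4 PA: FAULT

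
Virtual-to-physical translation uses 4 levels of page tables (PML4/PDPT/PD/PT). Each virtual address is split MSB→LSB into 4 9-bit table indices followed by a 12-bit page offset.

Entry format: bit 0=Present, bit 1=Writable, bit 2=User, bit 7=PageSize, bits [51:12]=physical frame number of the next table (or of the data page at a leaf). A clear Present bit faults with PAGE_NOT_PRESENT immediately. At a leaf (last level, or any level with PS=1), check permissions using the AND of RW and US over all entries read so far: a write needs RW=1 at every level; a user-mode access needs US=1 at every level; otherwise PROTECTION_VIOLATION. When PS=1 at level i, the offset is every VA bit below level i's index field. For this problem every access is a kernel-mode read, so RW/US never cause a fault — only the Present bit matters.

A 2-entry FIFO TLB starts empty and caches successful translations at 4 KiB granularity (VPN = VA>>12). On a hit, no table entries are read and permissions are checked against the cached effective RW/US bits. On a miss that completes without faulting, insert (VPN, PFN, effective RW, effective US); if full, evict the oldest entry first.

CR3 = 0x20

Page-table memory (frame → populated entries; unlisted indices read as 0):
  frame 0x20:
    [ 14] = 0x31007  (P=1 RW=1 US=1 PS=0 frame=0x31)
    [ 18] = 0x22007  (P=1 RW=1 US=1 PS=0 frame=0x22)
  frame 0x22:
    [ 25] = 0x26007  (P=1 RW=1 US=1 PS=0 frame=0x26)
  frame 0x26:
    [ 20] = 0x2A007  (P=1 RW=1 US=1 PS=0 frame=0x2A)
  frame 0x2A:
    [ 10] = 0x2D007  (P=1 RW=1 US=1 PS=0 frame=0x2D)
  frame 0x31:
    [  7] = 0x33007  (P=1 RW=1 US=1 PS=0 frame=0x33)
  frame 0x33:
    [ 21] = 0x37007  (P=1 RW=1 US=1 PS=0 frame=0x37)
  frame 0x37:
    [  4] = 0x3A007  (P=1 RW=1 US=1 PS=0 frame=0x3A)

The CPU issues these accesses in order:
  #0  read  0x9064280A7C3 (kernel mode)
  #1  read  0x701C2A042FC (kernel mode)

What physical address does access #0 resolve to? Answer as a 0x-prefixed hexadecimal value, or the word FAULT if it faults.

Trace:
#0 VA=0x9064280A7C3 (r,kernel):
  L0 @0x20[18] → 0x22007  P=1,RW=1,US=1,PS=0
  L1 @0x22[25] → 0x26007  P=1,RW=1,US=1,PS=0
  L2 @0x26[20] → 0x2A007  P=1,RW=1,US=1,PS=0
  L3 @0x2A[10] → 0x2D007  P=1,RW=1,US=1,PS=0
  → PA=0x2D7C3  (4 entries read)
#1 VA=0x701C2A042FC (r,kernel):
  L0 @0x20[14] → 0x31007  P=1,RW=1,US=1,PS=0
  L1 @0x31[7] → 0x33007  P=1,RW=1,US=1,PS=0
  L2 @0x33[21] → 0x37007  P=1,RW=1,US=1,PS=0
  L3 @0x37[4] → 0x3A007  P=1,RW=1,US=1,PS=0
  → PA=0x3A2FC  (4 entries read)

Access #0 PA: 0x2D7C3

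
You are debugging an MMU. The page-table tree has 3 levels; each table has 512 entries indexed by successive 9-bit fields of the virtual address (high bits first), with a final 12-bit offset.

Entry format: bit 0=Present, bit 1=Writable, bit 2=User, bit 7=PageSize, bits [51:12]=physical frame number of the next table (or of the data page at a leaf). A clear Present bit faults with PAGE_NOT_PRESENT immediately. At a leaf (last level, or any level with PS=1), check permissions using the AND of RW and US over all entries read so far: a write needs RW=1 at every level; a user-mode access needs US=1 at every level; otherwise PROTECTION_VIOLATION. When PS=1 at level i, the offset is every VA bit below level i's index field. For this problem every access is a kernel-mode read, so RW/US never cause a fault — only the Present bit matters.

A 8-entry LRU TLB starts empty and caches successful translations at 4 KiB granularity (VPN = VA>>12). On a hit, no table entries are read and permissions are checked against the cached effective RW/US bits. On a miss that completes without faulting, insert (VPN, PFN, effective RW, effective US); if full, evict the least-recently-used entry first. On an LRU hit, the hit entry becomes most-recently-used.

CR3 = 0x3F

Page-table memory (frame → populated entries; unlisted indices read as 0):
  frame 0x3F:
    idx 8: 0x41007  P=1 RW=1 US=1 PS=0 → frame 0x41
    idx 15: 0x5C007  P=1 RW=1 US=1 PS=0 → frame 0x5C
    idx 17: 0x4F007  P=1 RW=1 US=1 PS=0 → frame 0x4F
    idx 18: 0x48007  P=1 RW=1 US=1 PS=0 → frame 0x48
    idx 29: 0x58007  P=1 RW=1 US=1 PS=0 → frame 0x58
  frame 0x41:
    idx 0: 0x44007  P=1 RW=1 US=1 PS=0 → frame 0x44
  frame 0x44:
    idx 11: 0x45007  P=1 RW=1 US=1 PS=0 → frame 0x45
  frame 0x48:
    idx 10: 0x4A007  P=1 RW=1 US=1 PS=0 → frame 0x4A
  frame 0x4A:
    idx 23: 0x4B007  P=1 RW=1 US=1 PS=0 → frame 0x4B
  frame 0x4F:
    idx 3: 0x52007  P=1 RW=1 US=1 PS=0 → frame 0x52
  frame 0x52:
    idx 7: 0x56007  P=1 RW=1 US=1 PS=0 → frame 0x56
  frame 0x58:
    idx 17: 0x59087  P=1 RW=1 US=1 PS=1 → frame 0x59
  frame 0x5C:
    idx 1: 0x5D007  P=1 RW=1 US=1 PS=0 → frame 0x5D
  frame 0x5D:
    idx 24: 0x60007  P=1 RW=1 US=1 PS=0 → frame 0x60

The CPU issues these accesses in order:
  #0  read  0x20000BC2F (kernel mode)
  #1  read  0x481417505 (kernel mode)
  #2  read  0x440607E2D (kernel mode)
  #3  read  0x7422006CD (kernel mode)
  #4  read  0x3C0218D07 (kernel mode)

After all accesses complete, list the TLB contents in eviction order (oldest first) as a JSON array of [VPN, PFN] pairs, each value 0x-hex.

Per-access translation:
#0 VA=0x20000BC2F (r,kernel):
  lvl0: tbl 0x3F, slot 8 ⇒ 0x41007 (P1/RW1/US1/PS0)
  lvl1: tbl 0x41, slot 0 ⇒ 0x44007 (P1/RW1/US1/PS0)
  lvl2: tbl 0x44, slot 11 ⇒ 0x45007 (P1/RW1/US1/PS0)
  → PA=0x45C2F  (3 entries read)
#1 VA=0x481417505 (r,kernel):
  lvl0: tbl 0x3F, slot 18 ⇒ 0x48007 (P1/RW1/US1/PS0)
  lvl1: tbl 0x48, slot 10 ⇒ 0x4A007 (P1/RW1/US1/PS0)
  lvl2: tbl 0x4A, slot 23 ⇒ 0x4B007 (P1/RW1/US1/PS0)
  → PA=0x4B505  (3 entries read)
#2 VA=0x440607E2D (r,kernel):
  lvl0: tbl 0x3F, slot 17 ⇒ 0x4F007 (P1/RW1/US1/PS0)
  lvl1: tbl 0x4F, slot 3 ⇒ 0x52007 (P1/RW1/US1/PS0)
  lvl2: tbl 0x52, slot 7 ⇒ 0x56007 (P1/RW1/US1/PS0)
  → PA=0x56E2D  (3 entries read)
#3 VA=0x7422006CD (r,kernel):
  lvl0: tbl 0x3F, slot 29 ⇒ 0x58007 (P1/RW1/US1/PS0)
  lvl1: tbl 0x58, slot 17 ⇒ 0x59087 (P1/RW1/US1/PS1)
  → PA=0x596CD (huge @L1)  (2 entries read)
#4 VA=0x3C0218D07 (r,kernel):
  lvl0: tbl 0x3F, slot 15 ⇒ 0x5C007 (P1/RW1/US1/PS0)
  lvl1: tbl 0x5C, slot 1 ⇒ 0x5D007 (P1/RW1/US1/PS0)
  lvl2: tbl 0x5D, slot 24 ⇒ 0x60007 (P1/RW1/US1/PS0)
  → PA=0x60D07  (3 entries read)

TLB: [["0x20000B", "0x45"], ["0x481417", "0x4B"], ["0x440607", "0x56"], ["0x742200", "0x59"], ["0x3C0218", "0x60"]]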